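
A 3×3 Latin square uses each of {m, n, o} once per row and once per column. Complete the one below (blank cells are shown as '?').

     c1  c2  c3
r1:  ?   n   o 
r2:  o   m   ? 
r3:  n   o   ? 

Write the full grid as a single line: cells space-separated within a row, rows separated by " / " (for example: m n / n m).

m n o / o m n / n o m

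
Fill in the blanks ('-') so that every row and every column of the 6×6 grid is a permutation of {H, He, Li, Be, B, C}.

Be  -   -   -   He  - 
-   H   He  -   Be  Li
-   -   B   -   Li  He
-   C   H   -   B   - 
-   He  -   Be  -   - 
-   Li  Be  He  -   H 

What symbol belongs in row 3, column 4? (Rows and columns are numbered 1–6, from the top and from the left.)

C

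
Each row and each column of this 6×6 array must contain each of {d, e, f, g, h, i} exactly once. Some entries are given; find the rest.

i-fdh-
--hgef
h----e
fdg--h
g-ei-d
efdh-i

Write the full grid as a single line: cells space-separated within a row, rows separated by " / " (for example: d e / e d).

i e f d h g / d i h g e f / h g i f d e / f d g e i h / g h e i f d / e f d h g i

At row 1, column 6: row 1 has {d,f,h,i}; column 6 has {d,e,f,h,i}; that leaves g.
At row 2, column 1: row 2 has {e,f,g,h}; column 1 has {e,f,g,h,i}; that leaves d.
At row 2, column 2: row 2 has {d,e,f,g,h}; column 2 has {d,f}; that leaves i.
At row 3, column 2: row 3 has {e,h}; column 2 has {d,f,i}; that leaves g.
At row 3, column 3: row 3 has {e,g,h}; column 3 has {d,e,f,g,h}; that leaves i.
At row 3, column 4: row 3 has {e,g,h,i}; column 4 has {d,g,h,i}; that leaves f.
At row 3, column 5: row 3 has {e,f,g,h,i}; column 5 has {e,h}; that leaves d.
At row 4, column 4: row 4 has {d,f,g,h}; column 4 has {d,f,g,h,i}; that leaves e.
At row 4, column 5: row 4 has {d,e,f,g,h}; column 5 has {d,e,h}; that leaves i.
At row 5, column 2: row 5 has {d,e,g,i}; column 2 has {d,f,g,i}; that leaves h.
At row 5, column 5: row 5 has {d,e,g,h,i}; column 5 has {d,e,h,i}; that leaves f.
At row 6, column 5: row 6 has {d,e,f,h,i}; column 5 has {d,e,f,h,i}; that leaves g.
At row 1, column 2: row 1 has {d,f,g,h,i}; column 2 has {d,f,g,h,i}; that leaves e.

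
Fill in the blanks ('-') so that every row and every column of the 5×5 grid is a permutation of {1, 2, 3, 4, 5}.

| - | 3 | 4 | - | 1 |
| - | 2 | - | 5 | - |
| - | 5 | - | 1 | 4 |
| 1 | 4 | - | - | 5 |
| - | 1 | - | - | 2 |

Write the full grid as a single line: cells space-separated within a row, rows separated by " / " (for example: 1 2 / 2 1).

At row 1, column 4: row 1 has {1,3,4}; column 4 has {1,5}; that leaves 2.
At row 2, column 5: row 2 has {2,5}; column 5 has {1,2,4,5}; that leaves 3.
At row 4, column 4: row 4 has {1,4,5}; column 4 has {1,2,5}; that leaves 3.
At row 5, column 4: row 5 has {1,2}; column 4 has {1,2,3,5}; that leaves 4.
At row 1, column 1: row 1 has {1,2,3,4}; column 1 has {1}; that leaves 5.
At row 2, column 1: row 2 has {2,3,5}; column 1 has {1,5}; that leaves 4.
At row 2, column 3: row 2 has {2,3,4,5}; column 3 has {4}; that leaves 1.
At row 4, column 3: row 4 has {1,3,4,5}; column 3 has {1,4}; that leaves 2.
At row 5, column 1: row 5 has {1,2,4}; column 1 has {1,4,5}; that leaves 3.
At row 5, column 3: row 5 has {1,2,3,4}; column 3 has {1,2,4}; that leaves 5.
At row 3, column 1: row 3 has {1,4,5}; column 1 has {1,3,4,5}; that leaves 2.
At row 3, column 3: row 3 has {1,2,4,5}; column 3 has {1,2,4,5}; that leaves 3.

5 3 4 2 1 / 4 2 1 5 3 / 2 5 3 1 4 / 1 4 2 3 5 / 3 1 5 4 2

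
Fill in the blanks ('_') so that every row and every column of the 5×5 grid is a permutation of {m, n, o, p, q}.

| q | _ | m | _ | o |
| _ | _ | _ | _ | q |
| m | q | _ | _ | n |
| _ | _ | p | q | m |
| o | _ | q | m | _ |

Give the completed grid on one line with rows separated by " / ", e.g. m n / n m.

row 3 has {m,n,q}; column 3 has {m,p,q} — only o is left for (r3,c3).
row 3 has {m,n,o,q}; column 4 has {m,q} — only p is left for (r3,c4).
row 4 has {m,p,q}; column 1 has {m,o,q} — only n is left for (r4,c1).
row 4 has {m,n,p,q}; column 2 has {q} — only o is left for (r4,c2).
row 5 has {m,o,q}; column 5 has {m,n,o,q} — only p is left for (r5,c5).
row 1 has {m,o,q}; column 4 has {m,p,q} — only n is left for (r1,c4).
row 2 has {q}; column 1 has {m,n,o,q} — only p is left for (r2,c1).
row 2 has {p,q}; column 3 has {m,o,p,q} — only n is left for (r2,c3).
row 2 has {n,p,q}; column 4 has {m,n,p,q} — only o is left for (r2,c4).
row 5 has {m,o,p,q}; column 2 has {o,q} — only n is left for (r5,c2).
row 1 has {m,n,o,q}; column 2 has {n,o,q} — only p is left for (r1,c2).
row 2 has {n,o,p,q}; column 2 has {n,o,p,q} — only m is left for (r2,c2).

q p m n o / p m n o q / m q o p n / n o p q m / o n q m p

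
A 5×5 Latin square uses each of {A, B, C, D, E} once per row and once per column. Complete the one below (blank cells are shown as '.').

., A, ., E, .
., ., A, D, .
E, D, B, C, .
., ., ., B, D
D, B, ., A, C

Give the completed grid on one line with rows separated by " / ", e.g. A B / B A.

C A D E B / B C A D E / E D B C A / A E C B D / D B E A C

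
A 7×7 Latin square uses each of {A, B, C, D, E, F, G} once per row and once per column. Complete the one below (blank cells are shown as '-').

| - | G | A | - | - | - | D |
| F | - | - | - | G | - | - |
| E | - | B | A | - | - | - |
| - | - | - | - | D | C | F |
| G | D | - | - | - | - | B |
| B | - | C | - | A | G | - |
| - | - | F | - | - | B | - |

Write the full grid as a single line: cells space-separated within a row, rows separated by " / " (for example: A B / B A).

At row 1, column 1: row 1 has {A,D,G}; column 1 has {B,E,F,G}; that leaves C.
At row 4, column 1: row 4 has {C,D,F}; column 1 has {B,C,E,F,G}; that leaves A.
At row 5, column 3: row 5 has {B,D,G}; column 3 has {A,B,C,F}; that leaves E.
At row 6, column 7: row 6 has {A,B,C,G}; column 7 has {B,D,F}; that leaves E.
At row 7, column 1: row 7 has {B,F}; column 1 has {A,B,C,E,F,G}; that leaves D.
At row 2, column 3: row 2 has {F,G}; column 3 has {A,B,C,E,F}; that leaves D.
At row 4, column 3: row 4 has {A,C,D,F}; column 3 has {A,B,C,D,E,F}; that leaves G.
At row 6, column 2: row 6 has {A,B,C,E,G}; column 2 has {D,G}; that leaves F.
At row 6, column 4: row 6 has {A,B,C,E,F,G}; column 4 has {A}; that leaves D.
At row 3, column 2: row 3 has {A,B,E}; column 2 has {D,F,G}; that leaves C.
At row 3, column 5: row 3 has {A,B,C,E}; column 5 has {A,D,G}; that leaves F.
At row 3, column 6: row 3 has {A,B,C,E,F}; column 6 has {B,C,G}; that leaves D.
At row 3, column 7: row 3 has {A,B,C,D,E,F}; column 7 has {B,D,E,F}; that leaves G.
At row 5, column 5: row 5 has {B,D,E,G}; column 5 has {A,D,F,G}; that leaves C.
At row 7, column 5: row 7 has {B,D,F}; column 5 has {A,C,D,F,G}; that leaves E.
At row 1, column 5: row 1 has {A,C,D,G}; column 5 has {A,C,D,E,F,G}; that leaves B.
At row 5, column 4: row 5 has {B,C,D,E,G}; column 4 has {A,D}; that leaves F.
At row 5, column 6: row 5 has {B,C,D,E,F,G}; column 6 has {B,C,D,G}; that leaves A.
At row 7, column 2: row 7 has {B,D,E,F}; column 2 has {C,D,F,G}; that leaves A.
At row 7, column 7: row 7 has {A,B,D,E,F}; column 7 has {B,D,E,F,G}; that leaves C.
At row 1, column 4: row 1 has {A,B,C,D,G}; column 4 has {A,D,F}; that leaves E.
At row 1, column 6: row 1 has {A,B,C,D,E,G}; column 6 has {A,B,C,D,G}; that leaves F.
At row 2, column 6: row 2 has {D,F,G}; column 6 has {A,B,C,D,F,G}; that leaves E.
At row 2, column 7: row 2 has {D,E,F,G}; column 7 has {B,C,D,E,F,G}; that leaves A.
At row 4, column 4: row 4 has {A,C,D,F,G}; column 4 has {A,D,E,F}; that leaves B.
At row 7, column 4: row 7 has {A,B,C,D,E,F}; column 4 has {A,B,D,E,F}; that leaves G.
At row 2, column 2: row 2 has {A,D,E,F,G}; column 2 has {A,C,D,F,G}; that leaves B.
At row 2, column 4: row 2 has {A,B,D,E,F,G}; column 4 has {A,B,D,E,F,G}; that leaves C.
At row 4, column 2: row 4 has {A,B,C,D,F,G}; column 2 has {A,B,C,D,F,G}; that leaves E.

C G A E B F D / F B D C G E A / E C B A F D G / A E G B D C F / G D E F C A B / B F C D A G E / D A F G E B C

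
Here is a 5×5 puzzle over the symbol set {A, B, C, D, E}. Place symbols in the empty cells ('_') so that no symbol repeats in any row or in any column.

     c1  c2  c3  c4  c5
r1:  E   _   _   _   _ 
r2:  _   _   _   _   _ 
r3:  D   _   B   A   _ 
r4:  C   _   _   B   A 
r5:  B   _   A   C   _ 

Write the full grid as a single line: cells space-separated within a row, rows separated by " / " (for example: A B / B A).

Cell (r1,c4): row 1 has {E}; column 4 has {A,B,C} → D.
Cell (r2,c1): row 2 is empty so far; column 1 has {B,C,D,E} → A.
Cell (r2,c4): row 2 has {A}; column 4 has {A,B,C,D} → E.
Cell (r1,c3): row 1 has {D,E}; column 3 has {A,B} → C.
Cell (r1,c5): row 1 has {C,D,E}; column 5 has {A} → B.
Cell (r2,c3): row 2 has {A,E}; column 3 has {A,B,C} → D.
Cell (r2,c5): row 2 has {A,D,E}; column 5 has {A,B} → C.
Cell (r3,c5): row 3 has {A,B,D}; column 5 has {A,B,C} → E.
Cell (r4,c3): row 4 has {A,B,C}; column 3 has {A,B,C,D} → E.
Cell (r5,c5): row 5 has {A,B,C}; column 5 has {A,B,C,E} → D.
Cell (r1,c2): row 1 has {B,C,D,E}; column 2 is empty so far → A.
Cell (r2,c2): row 2 has {A,C,D,E}; column 2 has {A} → B.
Cell (r3,c2): row 3 has {A,B,D,E}; column 2 has {A,B} → C.
Cell (r4,c2): row 4 has {A,B,C,E}; column 2 has {A,B,C} → D.
Cell (r5,c2): row 5 has {A,B,C,D}; column 2 has {A,B,C,D} → E.

E A C D B / A B D E C / D C B A E / C D E B A / B E A C D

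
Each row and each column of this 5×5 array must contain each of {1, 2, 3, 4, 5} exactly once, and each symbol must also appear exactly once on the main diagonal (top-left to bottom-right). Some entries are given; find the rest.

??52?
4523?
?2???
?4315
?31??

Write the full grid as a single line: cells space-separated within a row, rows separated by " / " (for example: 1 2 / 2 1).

row 1 has {2,5}; column 1 has {4}; the diagonal has {1,5} — only 3 is left for (r1,c1).
row 1 has {2,3,5}; column 2 has {2,3,4,5} — only 1 is left for (r1,c2).
row 1 has {1,2,3,5}; column 5 has {5} — only 4 is left for (r1,c5).
row 2 has {2,3,4,5}; column 5 has {4,5} — only 1 is left for (r2,c5).
row 3 has {2}; column 3 has {1,2,3,5}; the diagonal has {1,3,5} — only 4 is left for (r3,c3).
row 3 has {2,4}; column 4 has {1,2,3} — only 5 is left for (r3,c4).
row 3 has {2,4,5}; column 5 has {1,4,5} — only 3 is left for (r3,c5).
row 4 has {1,3,4,5}; column 1 has {3,4} — only 2 is left for (r4,c1).
row 5 has {1,3}; column 1 has {2,3,4} — only 5 is left for (r5,c1).
row 5 has {1,3,5}; column 4 has {1,2,3,5} — only 4 is left for (r5,c4).
row 5 has {1,3,4,5}; column 5 has {1,3,4,5}; the diagonal has {1,3,4,5} — only 2 is left for (r5,c5).
row 3 has {2,3,4,5}; column 1 has {2,3,4,5} — only 1 is left for (r3,c1).

3 1 5 2 4 / 4 5 2 3 1 / 1 2 4 5 3 / 2 4 3 1 5 / 5 3 1 4 2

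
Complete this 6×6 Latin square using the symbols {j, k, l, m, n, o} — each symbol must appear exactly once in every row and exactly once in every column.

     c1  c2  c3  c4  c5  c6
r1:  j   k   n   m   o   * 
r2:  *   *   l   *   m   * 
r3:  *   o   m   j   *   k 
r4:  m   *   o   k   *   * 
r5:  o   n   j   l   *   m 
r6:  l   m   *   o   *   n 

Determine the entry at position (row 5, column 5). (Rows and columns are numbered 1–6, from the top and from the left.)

(r1,c6) = l
(r2,c2) = j
(r2,c4) = n
(r2,c6) = o
(r3,c1) = n
(r3,c5) = l
(r4,c2) = l
(r4,c6) = j
(r5,c5) = k

k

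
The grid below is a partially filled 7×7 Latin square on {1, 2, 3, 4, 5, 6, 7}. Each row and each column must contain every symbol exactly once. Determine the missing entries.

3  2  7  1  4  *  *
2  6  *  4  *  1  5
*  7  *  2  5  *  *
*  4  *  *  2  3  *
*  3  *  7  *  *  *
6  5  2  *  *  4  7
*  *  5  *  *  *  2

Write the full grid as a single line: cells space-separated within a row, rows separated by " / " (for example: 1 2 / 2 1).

3 2 7 1 4 5 6 / 2 6 3 4 7 1 5 / 1 7 4 2 5 6 3 / 7 4 6 5 2 3 1 / 5 3 1 7 6 2 4 / 6 5 2 3 1 4 7 / 4 1 5 6 3 7 2

At row 1, column 7: row 1 has {1,2,3,4,7}; column 7 has {2,5,7}; that leaves 6.
At row 2, column 3: row 2 has {1,2,4,5,6}; column 3 has {2,5,7}; that leaves 3.
At row 2, column 5: row 2 has {1,2,3,4,5,6}; column 5 has {2,4,5}; that leaves 7.
At row 3, column 6: row 3 has {2,5,7}; column 6 has {1,3,4}; that leaves 6.
At row 4, column 7: row 4 has {2,3,4}; column 7 has {2,5,6,7}; that leaves 1.
At row 5, column 7: row 5 has {3,7}; column 7 has {1,2,5,6,7}; that leaves 4.
At row 6, column 4: row 6 has {2,4,5,6,7}; column 4 has {1,2,4,7}; that leaves 3.
At row 6, column 5: row 6 has {2,3,4,5,6,7}; column 5 has {2,4,5,7}; that leaves 1.
At row 7, column 2: row 7 has {2,5}; column 2 has {2,3,4,5,6,7}; that leaves 1.
At row 7, column 4: row 7 has {1,2,5}; column 4 has {1,2,3,4,7}; that leaves 6.
At row 7, column 5: row 7 has {1,2,5,6}; column 5 has {1,2,4,5,7}; that leaves 3.
At row 7, column 6: row 7 has {1,2,3,5,6}; column 6 has {1,3,4,6}; that leaves 7.
At row 1, column 6: row 1 has {1,2,3,4,6,7}; column 6 has {1,3,4,6,7}; that leaves 5.
At row 3, column 7: row 3 has {2,5,6,7}; column 7 has {1,2,4,5,6,7}; that leaves 3.
At row 4, column 3: row 4 has {1,2,3,4}; column 3 has {2,3,5,7}; that leaves 6.
At row 4, column 4: row 4 has {1,2,3,4,6}; column 4 has {1,2,3,4,6,7}; that leaves 5.
At row 5, column 3: row 5 has {3,4,7}; column 3 has {2,3,5,6,7}; that leaves 1.
At row 5, column 5: row 5 has {1,3,4,7}; column 5 has {1,2,3,4,5,7}; that leaves 6.
At row 5, column 6: row 5 has {1,3,4,6,7}; column 6 has {1,3,4,5,6,7}; that leaves 2.
At row 7, column 1: row 7 has {1,2,3,5,6,7}; column 1 has {2,3,6}; that leaves 4.
At row 3, column 1: row 3 has {2,3,5,6,7}; column 1 has {2,3,4,6}; that leaves 1.
At row 3, column 3: row 3 has {1,2,3,5,6,7}; column 3 has {1,2,3,5,6,7}; that leaves 4.
At row 4, column 1: row 4 has {1,2,3,4,5,6}; column 1 has {1,2,3,4,6}; that leaves 7.
At row 5, column 1: row 5 has {1,2,3,4,6,7}; column 1 has {1,2,3,4,6,7}; that leaves 5.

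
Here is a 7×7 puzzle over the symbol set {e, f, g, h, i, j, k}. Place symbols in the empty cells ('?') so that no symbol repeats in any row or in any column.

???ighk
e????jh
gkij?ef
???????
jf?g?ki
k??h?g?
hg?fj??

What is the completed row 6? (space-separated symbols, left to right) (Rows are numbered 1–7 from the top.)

(r1,c1) = f
(r2,c2) = i
(r2,c4) = k
(r2,c5) = f
(r3,c5) = h
(r4,c1) = i
(r4,c4) = e
(r4,c5) = k
(r4,c6) = f
(r5,c5) = e
(r6,c5) = i
(r7,c6) = i
(r7,c7) = e
(r2,c3) = g
(r5,c3) = h
(r6,c7) = j
(r7,c3) = k
(r4,c3) = j
(r4,c7) = g
(r6,c2) = e
(r6,c3) = f

k e f h i g j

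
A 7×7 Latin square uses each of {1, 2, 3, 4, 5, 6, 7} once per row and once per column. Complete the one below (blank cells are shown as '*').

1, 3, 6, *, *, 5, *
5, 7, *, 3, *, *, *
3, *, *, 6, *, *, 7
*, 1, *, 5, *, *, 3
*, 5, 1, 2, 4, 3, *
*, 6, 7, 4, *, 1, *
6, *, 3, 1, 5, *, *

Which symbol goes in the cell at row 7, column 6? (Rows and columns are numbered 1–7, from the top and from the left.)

At row 1, column 4: row 1 has {1,3,5,6}; column 4 has {1,2,3,4,5,6}; that leaves 7.
At row 1, column 5: row 1 has {1,3,5,6,7}; column 5 has {4,5}; that leaves 2.
At row 1, column 7: row 1 has {1,2,3,5,6,7}; column 7 has {3,7}; that leaves 4.
At row 3, column 5: row 3 has {3,6,7}; column 5 has {2,4,5}; that leaves 1.
At row 5, column 1: row 5 has {1,2,3,4,5}; column 1 has {1,3,5,6}; that leaves 7.
At row 5, column 7: row 5 has {1,2,3,4,5,7}; column 7 has {3,4,7}; that leaves 6.
At row 6, column 1: row 6 has {1,4,6,7}; column 1 has {1,3,5,6,7}; that leaves 2.
At row 6, column 5: row 6 has {1,2,4,6,7}; column 5 has {1,2,4,5}; that leaves 3.
At row 6, column 7: row 6 has {1,2,3,4,6,7}; column 7 has {3,4,6,7}; that leaves 5.
At row 7, column 7: row 7 has {1,3,5,6}; column 7 has {3,4,5,6,7}; that leaves 2.
At row 2, column 5: row 2 has {3,5,7}; column 5 has {1,2,3,4,5}; that leaves 6.
At row 2, column 7: row 2 has {3,5,6,7}; column 7 has {2,3,4,5,6,7}; that leaves 1.
At row 4, column 1: row 4 has {1,3,5}; column 1 has {1,2,3,5,6,7}; that leaves 4.
At row 4, column 3: row 4 has {1,3,4,5}; column 3 has {1,3,6,7}; that leaves 2.
At row 4, column 5: row 4 has {1,2,3,4,5}; column 5 has {1,2,3,4,5,6}; that leaves 7.
At row 4, column 6: row 4 has {1,2,3,4,5,7}; column 6 has {1,3,5}; that leaves 6.
At row 7, column 2: row 7 has {1,2,3,5,6}; column 2 has {1,3,5,6,7}; that leaves 4.
At row 7, column 6: row 7 has {1,2,3,4,5,6}; column 6 has {1,3,5,6}; that leaves 7.

7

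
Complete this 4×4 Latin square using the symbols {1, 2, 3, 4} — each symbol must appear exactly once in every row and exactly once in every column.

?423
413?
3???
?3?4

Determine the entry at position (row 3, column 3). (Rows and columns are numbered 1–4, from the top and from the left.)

row 1 has {2,3,4}; column 1 has {3,4} — only 1 is left for (r1,c1).
row 2 has {1,3,4}; column 4 has {3,4} — only 2 is left for (r2,c4).
row 3 has {3}; column 2 has {1,3,4} — only 2 is left for (r3,c2).
row 3 has {2,3}; column 4 has {2,3,4} — only 1 is left for (r3,c4).
row 4 has {3,4}; column 1 has {1,3,4} — only 2 is left for (r4,c1).
row 4 has {2,3,4}; column 3 has {2,3} — only 1 is left for (r4,c3).
row 3 has {1,2,3}; column 3 has {1,2,3} — only 4 is left for (r3,c3).

4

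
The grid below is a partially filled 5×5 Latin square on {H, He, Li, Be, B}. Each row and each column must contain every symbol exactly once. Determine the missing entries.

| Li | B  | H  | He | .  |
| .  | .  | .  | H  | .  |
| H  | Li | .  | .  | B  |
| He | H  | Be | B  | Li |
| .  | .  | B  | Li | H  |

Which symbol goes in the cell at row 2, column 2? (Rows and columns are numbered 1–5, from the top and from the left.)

Be

Cell (r1,c5): row 1 has {H,He,Li,B}; column 5 has {H,Li,B} → Be.
Cell (r2,c5): row 2 has {H}; column 5 has {H,Li,Be,B} → He.
Cell (r3,c3): row 3 has {H,Li,B}; column 3 has {H,Be,B} → He.
Cell (r3,c4): row 3 has {H,He,Li,B}; column 4 has {H,He,Li,B} → Be.
Cell (r5,c1): row 5 has {H,Li,B}; column 1 has {H,He,Li} → Be.
Cell (r5,c2): row 5 has {H,Li,Be,B}; column 2 has {H,Li,B} → He.
Cell (r2,c1): row 2 has {H,He}; column 1 has {H,He,Li,Be} → B.
Cell (r2,c2): row 2 has {H,He,B}; column 2 has {H,He,Li,B} → Be.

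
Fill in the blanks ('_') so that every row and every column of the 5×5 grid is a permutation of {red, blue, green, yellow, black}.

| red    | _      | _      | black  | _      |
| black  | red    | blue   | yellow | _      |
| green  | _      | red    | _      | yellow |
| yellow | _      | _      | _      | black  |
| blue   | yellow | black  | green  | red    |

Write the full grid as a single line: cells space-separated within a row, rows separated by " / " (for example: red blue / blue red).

red green yellow black blue / black red blue yellow green / green black red blue yellow / yellow blue green red black / blue yellow black green red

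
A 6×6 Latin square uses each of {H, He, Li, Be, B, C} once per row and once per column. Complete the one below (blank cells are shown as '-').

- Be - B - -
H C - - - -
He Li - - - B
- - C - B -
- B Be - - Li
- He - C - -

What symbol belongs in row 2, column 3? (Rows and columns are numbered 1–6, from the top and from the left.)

(r3,c3) = H
(r3,c4) = Be
(r3,c5) = C
(r4,c2) = H
(r5,c1) = C
(r1,c1) = Li
(r1,c3) = He
(r1,c5) = H
(r1,c6) = C
(r4,c1) = Be
(r4,c6) = He
(r5,c5) = He
(r6,c1) = B
(r6,c3) = Li
(r6,c5) = Be
(r6,c6) = H
(r2,c3) = B

B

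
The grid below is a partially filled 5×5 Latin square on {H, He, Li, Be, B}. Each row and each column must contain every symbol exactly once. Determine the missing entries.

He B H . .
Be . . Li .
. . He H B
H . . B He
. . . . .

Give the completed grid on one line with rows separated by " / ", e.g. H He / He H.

He B H Be Li / Be He B Li H / Li Be He H B / H Li Be B He / B H Li He Be

Cell (r1,c4): row 1 has {H,He,B}; column 4 has {H,Li,B} → Be.
Cell (r1,c5): row 1 has {H,He,Be,B}; column 5 has {He,B} → Li.
Cell (r2,c3): row 2 has {Li,Be}; column 3 has {H,He} → B.
Cell (r2,c5): row 2 has {Li,Be,B}; column 5 has {He,Li,B} → H.
Cell (r3,c1): row 3 has {H,He,B}; column 1 has {H,He,Be} → Li.
Cell (r3,c2): row 3 has {H,He,Li,B}; column 2 has {B} → Be.
Cell (r4,c2): row 4 has {H,He,B}; column 2 has {Be,B} → Li.
Cell (r4,c3): row 4 has {H,He,Li,B}; column 3 has {H,He,B} → Be.
Cell (r5,c1): row 5 is empty so far; column 1 has {H,He,Li,Be} → B.
Cell (r5,c3): row 5 has {B}; column 3 has {H,He,Be,B} → Li.
Cell (r5,c4): row 5 has {Li,B}; column 4 has {H,Li,Be,B} → He.
Cell (r5,c5): row 5 has {He,Li,B}; column 5 has {H,He,Li,B} → Be.
Cell (r2,c2): row 2 has {H,Li,Be,B}; column 2 has {Li,Be,B} → He.
Cell (r5,c2): row 5 has {He,Li,Be,B}; column 2 has {He,Li,Be,B} → H.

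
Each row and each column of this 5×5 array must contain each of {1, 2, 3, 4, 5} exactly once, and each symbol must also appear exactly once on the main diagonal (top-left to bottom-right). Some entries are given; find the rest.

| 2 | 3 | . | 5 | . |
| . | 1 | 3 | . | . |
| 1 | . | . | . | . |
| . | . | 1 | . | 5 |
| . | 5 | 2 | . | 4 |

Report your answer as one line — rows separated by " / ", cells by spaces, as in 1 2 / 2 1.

At row 1, column 3: row 1 has {2,3,5}; column 3 has {1,2,3}; that leaves 4.
At row 1, column 5: row 1 has {2,3,4,5}; column 5 has {4,5}; that leaves 1.
At row 2, column 5: row 2 has {1,3}; column 5 has {1,4,5}; that leaves 2.
At row 3, column 3: row 3 has {1}; column 3 has {1,2,3,4}; the diagonal has {1,2,4}; that leaves 5.
At row 3, column 5: row 3 has {1,5}; column 5 has {1,2,4,5}; that leaves 3.
At row 4, column 4: row 4 has {1,5}; column 4 has {5}; the diagonal has {1,2,4,5}; that leaves 3.
At row 5, column 1: row 5 has {2,4,5}; column 1 has {1,2}; that leaves 3.
At row 5, column 4: row 5 has {2,3,4,5}; column 4 has {3,5}; that leaves 1.
At row 2, column 4: row 2 has {1,2,3}; column 4 has {1,3,5}; that leaves 4.
At row 3, column 4: row 3 has {1,3,5}; column 4 has {1,3,4,5}; that leaves 2.
At row 4, column 1: row 4 has {1,3,5}; column 1 has {1,2,3}; that leaves 4.
At row 4, column 2: row 4 has {1,3,4,5}; column 2 has {1,3,5}; that leaves 2.
At row 2, column 1: row 2 has {1,2,3,4}; column 1 has {1,2,3,4}; that leaves 5.
At row 3, column 2: row 3 has {1,2,3,5}; column 2 has {1,2,3,5}; that leaves 4.

2 3 4 5 1 / 5 1 3 4 2 / 1 4 5 2 3 / 4 2 1 3 5 / 3 5 2 1 4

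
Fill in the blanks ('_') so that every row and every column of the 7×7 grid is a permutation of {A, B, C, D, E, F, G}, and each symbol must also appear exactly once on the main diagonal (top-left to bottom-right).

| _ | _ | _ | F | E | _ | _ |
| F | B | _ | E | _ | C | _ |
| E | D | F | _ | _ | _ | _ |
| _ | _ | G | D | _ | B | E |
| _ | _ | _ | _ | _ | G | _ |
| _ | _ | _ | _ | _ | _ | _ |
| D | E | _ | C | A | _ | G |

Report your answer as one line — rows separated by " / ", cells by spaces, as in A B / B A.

(r3,c6): row 3 has {D,E,F}; column 6 has {B,C,G}, so it must be A.
(r5,c5): row 5 has {G}; column 5 has {A,E}; the diagonal has {B,D,F,G}, so it must be C.
(r6,c6): row 6 is empty so far; column 6 has {A,B,C,G}; the diagonal has {B,C,D,F,G}, so it must be E.
(r7,c3): row 7 has {A,C,D,E,G}; column 3 has {F,G}, so it must be B.
(r7,c6): row 7 has {A,B,C,D,E,G}; column 6 has {A,B,C,E,G}, so it must be F.
(r1,c1): row 1 has {E,F}; column 1 has {D,E,F}; the diagonal has {B,C,D,E,F,G}, so it must be A.
(r1,c6): row 1 has {A,E,F}; column 6 has {A,B,C,E,F,G}, so it must be D.
(r4,c1): row 4 has {B,D,E,G}; column 1 has {A,D,E,F}, so it must be C.
(r4,c5): row 4 has {B,C,D,E,G}; column 5 has {A,C,E}, so it must be F.
(r5,c1): row 5 has {C,G}; column 1 has {A,C,D,E,F}, so it must be B.
(r5,c4): row 5 has {B,C,G}; column 4 has {C,D,E,F}, so it must be A.
(r6,c1): row 6 has {E}; column 1 has {A,B,C,D,E,F}, so it must be G.
(r6,c4): row 6 has {E,G}; column 4 has {A,C,D,E,F}, so it must be B.
(r6,c5): row 6 has {B,E,G}; column 5 has {A,C,E,F}, so it must be D.
(r1,c3): row 1 has {A,D,E,F}; column 3 has {B,F,G}, so it must be C.
(r1,c7): row 1 has {A,C,D,E,F}; column 7 has {E,G}, so it must be B.
(r2,c5): row 2 has {B,C,E,F}; column 5 has {A,C,D,E,F}, so it must be G.
(r3,c4): row 3 has {A,D,E,F}; column 4 has {A,B,C,D,E,F}, so it must be G.
(r3,c5): row 3 has {A,D,E,F,G}; column 5 has {A,C,D,E,F,G}, so it must be B.
(r3,c7): row 3 has {A,B,D,E,F,G}; column 7 has {B,E,G}, so it must be C.
(r4,c2): row 4 has {B,C,D,E,F,G}; column 2 has {B,D,E}, so it must be A.
(r5,c2): row 5 has {A,B,C,G}; column 2 has {A,B,D,E}, so it must be F.
(r5,c7): row 5 has {A,B,C,F,G}; column 7 has {B,C,E,G}, so it must be D.
(r6,c2): row 6 has {B,D,E,G}; column 2 has {A,B,D,E,F}, so it must be C.
(r6,c3): row 6 has {B,C,D,E,G}; column 3 has {B,C,F,G}, so it must be A.
(r6,c7): row 6 has {A,B,C,D,E,G}; column 7 has {B,C,D,E,G}, so it must be F.
(r1,c2): row 1 has {A,B,C,D,E,F}; column 2 has {A,B,C,D,E,F}, so it must be G.
(r2,c3): row 2 has {B,C,E,F,G}; column 3 has {A,B,C,F,G}, so it must be D.
(r2,c7): row 2 has {B,C,D,E,F,G}; column 7 has {B,C,D,E,F,G}, so it must be A.
(r5,c3): row 5 has {A,B,C,D,F,G}; column 3 has {A,B,C,D,F,G}, so it must be E.

A G C F E D B / F B D E G C A / E D F G B A C / C A G D F B E / B F E A C G D / G C A B D E F / D E B C A F G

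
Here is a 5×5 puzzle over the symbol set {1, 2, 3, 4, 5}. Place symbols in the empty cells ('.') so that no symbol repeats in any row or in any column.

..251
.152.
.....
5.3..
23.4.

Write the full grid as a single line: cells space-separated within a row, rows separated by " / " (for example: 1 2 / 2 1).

3 4 2 5 1 / 4 1 5 2 3 / 1 5 4 3 2 / 5 2 3 1 4 / 2 3 1 4 5

(r1,c2) = 4
(r4,c2) = 2
(r4,c4) = 1
(r4,c5) = 4
(r5,c3) = 1
(r5,c5) = 5
(r1,c1) = 3
(r2,c1) = 4
(r2,c5) = 3
(r3,c1) = 1
(r3,c2) = 5
(r3,c3) = 4
(r3,c4) = 3
(r3,c5) = 2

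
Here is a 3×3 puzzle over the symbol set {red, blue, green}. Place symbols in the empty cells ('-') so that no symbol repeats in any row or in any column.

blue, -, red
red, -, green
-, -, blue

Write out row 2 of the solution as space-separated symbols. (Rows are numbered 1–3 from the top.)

red blue green

(r1,c2) = green
(r2,c2) = blue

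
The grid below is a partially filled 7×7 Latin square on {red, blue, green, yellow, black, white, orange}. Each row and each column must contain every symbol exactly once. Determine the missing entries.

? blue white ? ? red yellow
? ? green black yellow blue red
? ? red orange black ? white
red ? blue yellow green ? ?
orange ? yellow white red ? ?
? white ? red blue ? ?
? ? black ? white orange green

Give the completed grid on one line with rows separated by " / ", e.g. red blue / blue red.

black blue white green orange red yellow / white orange green black yellow blue red / blue yellow red orange black green white / red black blue yellow green white orange / orange green yellow white red black blue / green white orange red blue yellow black / yellow red black blue white orange green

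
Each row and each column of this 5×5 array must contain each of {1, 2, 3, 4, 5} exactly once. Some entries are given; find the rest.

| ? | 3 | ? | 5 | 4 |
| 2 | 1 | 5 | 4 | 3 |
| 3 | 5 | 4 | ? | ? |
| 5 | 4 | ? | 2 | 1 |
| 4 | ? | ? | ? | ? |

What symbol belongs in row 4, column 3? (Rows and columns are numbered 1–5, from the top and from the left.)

3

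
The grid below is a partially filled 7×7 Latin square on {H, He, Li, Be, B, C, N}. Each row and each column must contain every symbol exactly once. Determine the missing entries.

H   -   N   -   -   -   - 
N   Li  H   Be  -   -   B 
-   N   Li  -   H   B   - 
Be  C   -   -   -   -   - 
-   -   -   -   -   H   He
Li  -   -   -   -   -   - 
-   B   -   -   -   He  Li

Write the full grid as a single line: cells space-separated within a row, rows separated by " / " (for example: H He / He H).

H He N B Be Li C / N Li H Be He C B / He N Li C H B Be / Be C He Li B N H / B Be C N Li H He / Li H B He C Be N / C B Be H N He Li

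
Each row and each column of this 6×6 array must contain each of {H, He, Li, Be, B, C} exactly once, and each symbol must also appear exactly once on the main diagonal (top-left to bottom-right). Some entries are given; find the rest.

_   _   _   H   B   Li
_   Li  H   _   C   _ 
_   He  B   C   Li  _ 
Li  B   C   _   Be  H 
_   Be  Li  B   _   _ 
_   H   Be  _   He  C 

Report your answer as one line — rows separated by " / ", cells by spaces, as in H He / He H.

Be C He H B Li / He Li H Be C B / H He B C Li Be / Li B C He Be H / C Be Li B H He / B H Be Li He C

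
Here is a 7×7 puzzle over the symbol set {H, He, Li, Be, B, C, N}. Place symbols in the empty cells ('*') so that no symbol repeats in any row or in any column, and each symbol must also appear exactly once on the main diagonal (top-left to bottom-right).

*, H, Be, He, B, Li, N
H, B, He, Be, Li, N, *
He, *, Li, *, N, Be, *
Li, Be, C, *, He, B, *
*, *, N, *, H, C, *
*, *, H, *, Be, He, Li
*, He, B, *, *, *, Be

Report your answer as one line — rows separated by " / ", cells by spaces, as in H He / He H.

C H Be He B Li N / H B He Be Li N C / He C Li H N Be B / Li Be C N He B H / Be Li N B H C He / B N H C Be He Li / N He B Li C H Be

(r1,c1) = C
(r2,c7) = C
(r3,c2) = C
(r4,c4) = N
(r4,c7) = H
(r5,c2) = Li
(r5,c4) = B
(r5,c7) = He
(r6,c2) = N
(r6,c4) = C
(r7,c1) = N
(r7,c5) = C
(r7,c6) = H
(r3,c4) = H
(r3,c7) = B
(r5,c1) = Be
(r6,c1) = B
(r7,c4) = Li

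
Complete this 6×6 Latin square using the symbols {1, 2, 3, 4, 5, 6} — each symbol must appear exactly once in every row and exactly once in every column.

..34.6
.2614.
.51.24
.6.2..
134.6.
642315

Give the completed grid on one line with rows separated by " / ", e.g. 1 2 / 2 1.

2 1 3 4 5 6 / 5 2 6 1 4 3 / 3 5 1 6 2 4 / 4 6 5 2 3 1 / 1 3 4 5 6 2 / 6 4 2 3 1 5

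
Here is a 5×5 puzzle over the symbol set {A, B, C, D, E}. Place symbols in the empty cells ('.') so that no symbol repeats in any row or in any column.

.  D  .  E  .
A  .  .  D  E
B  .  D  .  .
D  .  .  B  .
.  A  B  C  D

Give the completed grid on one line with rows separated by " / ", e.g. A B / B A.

C D A E B / A B C D E / B E D A C / D C E B A / E A B C D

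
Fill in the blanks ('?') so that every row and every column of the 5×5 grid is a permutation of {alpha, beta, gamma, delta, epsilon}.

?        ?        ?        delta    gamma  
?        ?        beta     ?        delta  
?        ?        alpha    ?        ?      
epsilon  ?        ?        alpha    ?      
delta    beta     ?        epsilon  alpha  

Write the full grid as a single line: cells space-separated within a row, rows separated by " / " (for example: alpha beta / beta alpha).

(r1,c3) = epsilon
(r2,c4) = gamma
(r3,c4) = beta
(r3,c5) = epsilon
(r4,c5) = beta
(r5,c3) = gamma
(r1,c2) = alpha
(r2,c1) = alpha
(r2,c2) = epsilon
(r3,c1) = gamma
(r3,c2) = delta
(r4,c2) = gamma
(r4,c3) = delta
(r1,c1) = beta

beta alpha epsilon delta gamma / alpha epsilon beta gamma delta / gamma delta alpha beta epsilon / epsilon gamma delta alpha beta / delta beta gamma epsilon alpha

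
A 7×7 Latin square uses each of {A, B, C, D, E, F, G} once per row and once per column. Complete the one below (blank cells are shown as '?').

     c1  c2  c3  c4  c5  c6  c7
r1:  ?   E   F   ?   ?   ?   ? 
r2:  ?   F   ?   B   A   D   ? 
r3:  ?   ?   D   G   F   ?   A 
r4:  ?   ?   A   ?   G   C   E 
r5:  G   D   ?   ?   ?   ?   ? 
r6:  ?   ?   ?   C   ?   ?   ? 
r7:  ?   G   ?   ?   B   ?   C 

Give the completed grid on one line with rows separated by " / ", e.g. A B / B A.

C E F A D G B / E F C B A D G / B C D G F E A / D B A F G C E / G D B E C A F / F A G C E B D / A G E D B F C

(r2,c7) = G
(r4,c2) = B
(r6,c2) = A
(r7,c3) = E
(r2,c3) = C
(r3,c2) = C
(r5,c3) = B
(r5,c7) = F
(r6,c3) = G
(r2,c1) = E
(r3,c1) = B
(r3,c6) = E
(r5,c6) = A
(r7,c6) = F
(r5,c4) = E
(r5,c5) = C
(r6,c6) = B
(r6,c7) = D
(r1,c5) = D
(r1,c6) = G
(r1,c7) = B
(r6,c1) = F
(r6,c5) = E
(r1,c4) = A
(r4,c1) = D
(r4,c4) = F
(r7,c1) = A
(r7,c4) = D
(r1,c1) = C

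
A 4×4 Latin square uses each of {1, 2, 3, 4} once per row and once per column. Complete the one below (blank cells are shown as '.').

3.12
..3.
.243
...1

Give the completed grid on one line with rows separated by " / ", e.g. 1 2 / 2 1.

(r1,c2): row 1 has {1,2,3}; column 2 has {2}, so it must be 4.
(r2,c2): row 2 has {3}; column 2 has {2,4}, so it must be 1.
(r2,c4): row 2 has {1,3}; column 4 has {1,2,3}, so it must be 4.
(r3,c1): row 3 has {2,3,4}; column 1 has {3}, so it must be 1.
(r4,c2): row 4 has {1}; column 2 has {1,2,4}, so it must be 3.
(r4,c3): row 4 has {1,3}; column 3 has {1,3,4}, so it must be 2.
(r2,c1): row 2 has {1,3,4}; column 1 has {1,3}, so it must be 2.
(r4,c1): row 4 has {1,2,3}; column 1 has {1,2,3}, so it must be 4.

3 4 1 2 / 2 1 3 4 / 1 2 4 3 / 4 3 2 1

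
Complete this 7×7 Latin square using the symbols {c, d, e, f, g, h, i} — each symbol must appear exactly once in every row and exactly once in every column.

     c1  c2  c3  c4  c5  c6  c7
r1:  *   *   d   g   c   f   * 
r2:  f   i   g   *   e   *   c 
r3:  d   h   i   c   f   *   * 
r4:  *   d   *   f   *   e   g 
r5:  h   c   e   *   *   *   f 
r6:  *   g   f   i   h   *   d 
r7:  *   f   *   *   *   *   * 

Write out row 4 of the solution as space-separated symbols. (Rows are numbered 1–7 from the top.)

c d h f i e g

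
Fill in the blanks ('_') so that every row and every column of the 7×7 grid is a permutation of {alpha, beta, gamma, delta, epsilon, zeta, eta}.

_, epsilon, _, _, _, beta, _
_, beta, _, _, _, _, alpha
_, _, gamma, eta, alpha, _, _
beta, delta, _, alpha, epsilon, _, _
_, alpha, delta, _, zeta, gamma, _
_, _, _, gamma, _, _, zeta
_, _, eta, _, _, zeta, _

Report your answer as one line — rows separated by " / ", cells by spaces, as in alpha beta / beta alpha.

zeta epsilon alpha delta gamma beta eta / gamma beta epsilon zeta eta delta alpha / delta zeta gamma eta alpha epsilon beta / beta delta zeta alpha epsilon eta gamma / eta alpha delta beta zeta gamma epsilon / epsilon eta beta gamma delta alpha zeta / alpha gamma eta epsilon beta zeta delta

At row 3, column 2: row 3 has {alpha,gamma,eta}; column 2 has {alpha,beta,delta,epsilon}; that leaves zeta.
At row 4, column 3: row 4 has {alpha,beta,delta,epsilon}; column 3 has {gamma,delta,eta}; that leaves zeta.
At row 4, column 6: row 4 has {alpha,beta,delta,epsilon,zeta}; column 6 has {beta,gamma,zeta}; that leaves eta.
At row 4, column 7: row 4 has {alpha,beta,delta,epsilon,zeta,eta}; column 7 has {alpha,zeta}; that leaves gamma.
At row 6, column 2: row 6 has {gamma,zeta}; column 2 has {alpha,beta,delta,epsilon,zeta}; that leaves eta.
At row 7, column 2: row 7 has {zeta,eta}; column 2 has {alpha,beta,delta,epsilon,zeta,eta}; that leaves gamma.
At row 1, column 3: row 1 has {beta,epsilon}; column 3 has {gamma,delta,zeta,eta}; that leaves alpha.
At row 2, column 3: row 2 has {alpha,beta}; column 3 has {alpha,gamma,delta,zeta,eta}; that leaves epsilon.
At row 2, column 6: row 2 has {alpha,beta,epsilon}; column 6 has {beta,gamma,zeta,eta}; that leaves delta.
At row 3, column 6: row 3 has {alpha,gamma,zeta,eta}; column 6 has {beta,gamma,delta,zeta,eta}; that leaves epsilon.
At row 6, column 3: row 6 has {gamma,zeta,eta}; column 3 has {alpha,gamma,delta,epsilon,zeta,eta}; that leaves beta.
At row 6, column 5: row 6 has {beta,gamma,zeta,eta}; column 5 has {alpha,epsilon,zeta}; that leaves delta.
At row 6, column 6: row 6 has {beta,gamma,delta,zeta,eta}; column 6 has {beta,gamma,delta,epsilon,zeta,eta}; that leaves alpha.
At row 7, column 5: row 7 has {gamma,zeta,eta}; column 5 has {alpha,delta,epsilon,zeta}; that leaves beta.
At row 2, column 4: row 2 has {alpha,beta,delta,epsilon}; column 4 has {alpha,gamma,eta}; that leaves zeta.
At row 3, column 1: row 3 has {alpha,gamma,epsilon,zeta,eta}; column 1 has {beta}; that leaves delta.
At row 3, column 7: row 3 has {alpha,gamma,delta,epsilon,zeta,eta}; column 7 has {alpha,gamma,zeta}; that leaves beta.
At row 6, column 1: row 6 has {alpha,beta,gamma,delta,zeta,eta}; column 1 has {beta,delta}; that leaves epsilon.
At row 7, column 1: row 7 has {beta,gamma,zeta,eta}; column 1 has {beta,delta,epsilon}; that leaves alpha.
At row 1, column 4: row 1 has {alpha,beta,epsilon}; column 4 has {alpha,gamma,zeta,eta}; that leaves delta.
At row 1, column 7: row 1 has {alpha,beta,delta,epsilon}; column 7 has {alpha,beta,gamma,zeta}; that leaves eta.
At row 5, column 1: row 5 has {alpha,gamma,delta,zeta}; column 1 has {alpha,beta,delta,epsilon}; that leaves eta.
At row 5, column 7: row 5 has {alpha,gamma,delta,zeta,eta}; column 7 has {alpha,beta,gamma,zeta,eta}; that leaves epsilon.
At row 7, column 4: row 7 has {alpha,beta,gamma,zeta,eta}; column 4 has {alpha,gamma,delta,zeta,eta}; that leaves epsilon.
At row 7, column 7: row 7 has {alpha,beta,gamma,epsilon,zeta,eta}; column 7 has {alpha,beta,gamma,epsilon,zeta,eta}; that leaves delta.
At row 1, column 5: row 1 has {alpha,beta,delta,epsilon,eta}; column 5 has {alpha,beta,delta,epsilon,zeta}; that leaves gamma.
At row 2, column 1: row 2 has {alpha,beta,delta,epsilon,zeta}; column 1 has {alpha,beta,delta,epsilon,eta}; that leaves gamma.
At row 2, column 5: row 2 has {alpha,beta,gamma,delta,epsilon,zeta}; column 5 has {alpha,beta,gamma,delta,epsilon,zeta}; that leaves eta.
At row 5, column 4: row 5 has {alpha,gamma,delta,epsilon,zeta,eta}; column 4 has {alpha,gamma,delta,epsilon,zeta,eta}; that leaves beta.
At row 1, column 1: row 1 has {alpha,beta,gamma,delta,epsilon,eta}; column 1 has {alpha,beta,gamma,delta,epsilon,eta}; that leaves zeta.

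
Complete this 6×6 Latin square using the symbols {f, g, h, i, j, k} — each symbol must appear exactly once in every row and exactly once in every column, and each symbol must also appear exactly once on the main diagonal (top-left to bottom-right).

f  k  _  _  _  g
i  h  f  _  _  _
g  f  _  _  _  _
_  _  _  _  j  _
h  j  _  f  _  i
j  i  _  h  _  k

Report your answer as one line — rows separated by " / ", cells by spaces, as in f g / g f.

(r2,c6): row 2 has {f,h,i}; column 6 has {g,i,k}, so it must be j.
(r3,c6): row 3 has {f,g}; column 6 has {g,i,j,k}, so it must be h.
(r4,c1): row 4 has {j}; column 1 has {f,g,h,i,j}, so it must be k.
(r4,c2): row 4 has {j,k}; column 2 has {f,h,i,j,k}, so it must be g.
(r4,c4): row 4 has {g,j,k}; column 4 has {f,h}; the diagonal has {f,h,k}, so it must be i.
(r4,c6): row 4 has {g,i,j,k}; column 6 has {g,h,i,j,k}, so it must be f.
(r5,c5): row 5 has {f,h,i,j}; column 5 has {j}; the diagonal has {f,h,i,k}, so it must be g.
(r6,c3): row 6 has {h,i,j,k}; column 3 has {f}, so it must be g.
(r6,c5): row 6 has {g,h,i,j,k}; column 5 has {g,j}, so it must be f.
(r1,c4): row 1 has {f,g,k}; column 4 has {f,h,i}, so it must be j.
(r2,c5): row 2 has {f,h,i,j}; column 5 has {f,g,j}, so it must be k.
(r3,c3): row 3 has {f,g,h}; column 3 has {f,g}; the diagonal has {f,g,h,i,k}, so it must be j.
(r3,c4): row 3 has {f,g,h,j}; column 4 has {f,h,i,j}, so it must be k.
(r3,c5): row 3 has {f,g,h,j,k}; column 5 has {f,g,j,k}, so it must be i.
(r4,c3): row 4 has {f,g,i,j,k}; column 3 has {f,g,j}, so it must be h.
(r5,c3): row 5 has {f,g,h,i,j}; column 3 has {f,g,h,j}, so it must be k.
(r1,c3): row 1 has {f,g,j,k}; column 3 has {f,g,h,j,k}, so it must be i.
(r1,c5): row 1 has {f,g,i,j,k}; column 5 has {f,g,i,j,k}, so it must be h.
(r2,c4): row 2 has {f,h,i,j,k}; column 4 has {f,h,i,j,k}, so it must be g.

f k i j h g / i h f g k j / g f j k i h / k g h i j f / h j k f g i / j i g h f k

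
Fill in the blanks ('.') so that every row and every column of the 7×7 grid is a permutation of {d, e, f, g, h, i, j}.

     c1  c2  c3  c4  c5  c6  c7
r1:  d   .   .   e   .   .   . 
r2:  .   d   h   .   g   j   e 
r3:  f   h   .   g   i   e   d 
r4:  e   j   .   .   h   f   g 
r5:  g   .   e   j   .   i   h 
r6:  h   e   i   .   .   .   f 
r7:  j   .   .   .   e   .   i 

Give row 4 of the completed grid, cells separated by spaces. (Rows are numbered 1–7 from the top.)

e j d i h f g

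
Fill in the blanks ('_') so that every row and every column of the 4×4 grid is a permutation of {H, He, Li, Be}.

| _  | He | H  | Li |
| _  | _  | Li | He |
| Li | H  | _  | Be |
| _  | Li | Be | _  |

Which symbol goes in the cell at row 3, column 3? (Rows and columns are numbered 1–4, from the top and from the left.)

He

(r1,c1) = Be
(r2,c1) = H
(r2,c2) = Be
(r3,c3) = He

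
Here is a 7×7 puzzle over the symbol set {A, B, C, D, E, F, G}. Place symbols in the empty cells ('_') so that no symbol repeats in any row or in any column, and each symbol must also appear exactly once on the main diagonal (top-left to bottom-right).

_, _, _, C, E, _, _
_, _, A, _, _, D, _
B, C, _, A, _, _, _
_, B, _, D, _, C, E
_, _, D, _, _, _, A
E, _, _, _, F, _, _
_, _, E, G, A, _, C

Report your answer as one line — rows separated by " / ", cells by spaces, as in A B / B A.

F A B C E G D / G E A F C D B / B C G A D E F / A B F D G C E / C G D E B F A / E D C B F A G / D F E G A B C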